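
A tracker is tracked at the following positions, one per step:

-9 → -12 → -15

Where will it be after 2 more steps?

-21

The position changes by -3 every step.
step 3: -15 − 3 → -18
step 4: -18 − 3 → -21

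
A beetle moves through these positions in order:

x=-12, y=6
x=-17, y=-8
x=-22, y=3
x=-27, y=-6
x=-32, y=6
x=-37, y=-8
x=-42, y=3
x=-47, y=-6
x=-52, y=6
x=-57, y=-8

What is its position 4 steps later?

X: linear, -5 per step → -77 at step 13.
Y: cycles through 6, -8, 3, -6 every 4 steps. Step 13 lands at position 1 of the cycle → -8.

x=-77, y=-8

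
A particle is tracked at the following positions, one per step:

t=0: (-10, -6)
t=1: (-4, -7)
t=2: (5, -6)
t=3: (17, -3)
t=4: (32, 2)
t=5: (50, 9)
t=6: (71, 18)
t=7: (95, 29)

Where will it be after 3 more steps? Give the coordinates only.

First differences are (+6, -1), (+9, +1), (+12, +3), (+15, +5), (+18, +7), (+21, +9), (+24, +11); their common second difference is (+3, +2) (constant acceleration).
step 8: (95, 29) + (+27, +13) → (122, 42)
step 9: (122, 42) + (+30, +15) → (152, 57)
step 10: (152, 57) + (+33, +17) → (185, 74)

(185, 74)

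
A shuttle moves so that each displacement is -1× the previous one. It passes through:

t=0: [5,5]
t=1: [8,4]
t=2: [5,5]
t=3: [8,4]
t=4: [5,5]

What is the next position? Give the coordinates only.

[8,4]

The jumps are [+3,-1], [-3,+1], [+3,-1], [-3,+1] — a geometric progression with ratio -1.
step 5: [5,5] + [+3,-1] → [8,4]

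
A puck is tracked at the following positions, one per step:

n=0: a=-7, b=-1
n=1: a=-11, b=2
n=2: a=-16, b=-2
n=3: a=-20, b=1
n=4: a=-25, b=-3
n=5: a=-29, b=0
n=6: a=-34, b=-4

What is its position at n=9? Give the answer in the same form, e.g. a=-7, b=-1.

a=-47, b=-2

Step-to-step displacements: (-4, +3), (-5, -4), (-4, +3), (-5, -4), (-4, +3), (-5, -4) — a repeating cycle of length 2.
step 7: apply (-4, +3) → a=-38, b=-1
step 8: apply (-5, -4) → a=-43, b=-5
step 9: apply (-4, +3) → a=-47, b=-2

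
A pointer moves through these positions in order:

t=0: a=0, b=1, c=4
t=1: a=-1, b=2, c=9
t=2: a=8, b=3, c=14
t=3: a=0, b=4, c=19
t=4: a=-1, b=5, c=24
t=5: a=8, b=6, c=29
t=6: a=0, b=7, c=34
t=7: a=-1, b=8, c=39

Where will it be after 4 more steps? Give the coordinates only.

a=8, b=12, c=59

A: cycles through 0, -1, 8 every 3 steps. Step 11 lands at position 2 of the cycle → 8.
B: linear, +1 per step → 12 at step 11.
C: linear, +5 per step → 59 at step 11.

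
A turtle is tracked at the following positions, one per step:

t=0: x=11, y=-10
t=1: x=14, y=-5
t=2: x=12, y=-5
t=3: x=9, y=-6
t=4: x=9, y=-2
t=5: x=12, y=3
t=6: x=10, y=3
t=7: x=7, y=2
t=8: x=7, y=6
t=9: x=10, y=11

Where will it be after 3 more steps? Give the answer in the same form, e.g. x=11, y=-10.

x=5, y=14

Differencing gives (+3, +5), (-2, +0), (-3, -1), (+0, +4), (+3, +5), (-2, +0), (-3, -1), (+0, +4), (+3, +5). This is the pattern (+3, +5), (-2, +0), (-3, -1), (+0, +4) repeated.
step 10: apply (-2, +0) → x=8, y=11
step 11: apply (-3, -1) → x=5, y=10
step 12: apply (+0, +4) → x=5, y=14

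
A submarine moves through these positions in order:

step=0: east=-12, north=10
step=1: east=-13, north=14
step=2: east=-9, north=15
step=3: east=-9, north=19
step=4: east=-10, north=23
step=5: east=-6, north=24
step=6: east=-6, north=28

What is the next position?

east=-7, north=32

The moves between consecutive positions are (-1, +4), (+4, +1), (+0, +4), (-1, +4), (+4, +1), (+0, +4); they repeat the 3-cycle [(-1, +4), (+4, +1), (+0, +4)].
step 7: apply (-1, +4) → east=-7, north=32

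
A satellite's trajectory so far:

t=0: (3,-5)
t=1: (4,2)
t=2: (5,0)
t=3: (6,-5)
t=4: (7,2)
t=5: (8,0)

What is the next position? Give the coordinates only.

First: linear, +1 per step → 9 at step 6.
Second: cycles through -5, 2, 0 every 3 steps. Step 6 lands at position 0 of the cycle → -5.

(9,-5)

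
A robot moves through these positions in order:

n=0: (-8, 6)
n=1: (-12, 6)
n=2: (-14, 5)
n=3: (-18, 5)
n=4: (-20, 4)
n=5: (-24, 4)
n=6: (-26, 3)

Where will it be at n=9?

(-36, 2)

The moves between consecutive positions are (-4, +0), (-2, -1), (-4, +0), (-2, -1), (-4, +0), (-2, -1); they repeat the 2-cycle [(-4, +0), (-2, -1)].
step 7: apply (-4, +0) → (-30, 3)
step 8: apply (-2, -1) → (-32, 2)
step 9: apply (-4, +0) → (-36, 2)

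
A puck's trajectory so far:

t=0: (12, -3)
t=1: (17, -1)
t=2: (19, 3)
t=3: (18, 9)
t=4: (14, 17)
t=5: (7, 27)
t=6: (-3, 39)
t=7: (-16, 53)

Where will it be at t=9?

Taking differences between consecutive positions: (+5, +2), (+2, +4), (-1, +6), (-4, +8), (-7, +10), (-10, +12), (-13, +14). These grow by (-3, +2) each step.
step 8: (-16, 53) + (-16, +16) → (-32, 69)
step 9: (-32, 69) + (-19, +18) → (-51, 87)

(-51, 87)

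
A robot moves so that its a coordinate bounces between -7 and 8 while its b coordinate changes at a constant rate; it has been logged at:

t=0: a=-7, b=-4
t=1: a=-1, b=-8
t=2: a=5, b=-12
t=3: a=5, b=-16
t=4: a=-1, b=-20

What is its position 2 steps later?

a=-1, b=-28

The a coordinate reflects between -7 and 8, moving 6 per step.
  step 5: -1 → -7
  step 6: -7 → -1
The b coordinate changes by -4 each step: at step 6 it is -28.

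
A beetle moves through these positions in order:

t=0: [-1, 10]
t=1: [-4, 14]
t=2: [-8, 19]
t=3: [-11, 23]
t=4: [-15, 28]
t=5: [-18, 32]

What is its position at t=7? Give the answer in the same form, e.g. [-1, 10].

[-25, 41]

The moves between consecutive positions are [-3, +4], [-4, +5], [-3, +4], [-4, +5], [-3, +4]; they repeat the 2-cycle [[-3, +4], [-4, +5]].
step 6: apply [-4, +5] → [-22, 37]
step 7: apply [-3, +4] → [-25, 41]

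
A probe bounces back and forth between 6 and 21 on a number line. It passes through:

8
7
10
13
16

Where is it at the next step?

The value travels 3 per step and bounces off the walls at 6 and 21.
  step 5: 16 → 19

19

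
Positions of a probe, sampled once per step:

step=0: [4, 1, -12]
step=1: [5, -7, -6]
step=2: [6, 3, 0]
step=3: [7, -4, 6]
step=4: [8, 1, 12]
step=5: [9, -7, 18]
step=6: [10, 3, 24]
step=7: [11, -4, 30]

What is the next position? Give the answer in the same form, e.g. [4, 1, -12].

The first coordinate changes by +1 each step, so at step 8 it is 4 + 8·(1) = 12.
The second coordinate repeats the cycle [1, -7, 3, -4] with period 4; step 8 mod 4 = 0, giving 1.
The third coordinate changes by +6 each step, so at step 8 it is -12 + 8·(6) = 36.

[12, 1, 36]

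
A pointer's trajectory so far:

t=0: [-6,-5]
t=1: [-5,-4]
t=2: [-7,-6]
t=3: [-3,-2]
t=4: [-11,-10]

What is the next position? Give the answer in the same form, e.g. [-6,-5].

The jumps are [+1,+1], [-2,-2], [+4,+4], [-8,-8] — a geometric progression with ratio -2.
step 5: [-11,-10] + [+16,+16] → [5,6]

[5,6]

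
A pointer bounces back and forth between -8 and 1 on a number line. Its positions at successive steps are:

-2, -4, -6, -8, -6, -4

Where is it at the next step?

The value reflects between -8 and 1, moving 2 per step.
  step 6: -4 → -2

-2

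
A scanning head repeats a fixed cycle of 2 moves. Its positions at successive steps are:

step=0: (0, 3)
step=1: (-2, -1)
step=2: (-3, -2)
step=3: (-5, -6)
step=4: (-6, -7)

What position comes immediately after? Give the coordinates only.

(-8, -11)

Differencing gives (-2, -4), (-1, -1), (-2, -4), (-1, -1). This is the pattern (-2, -4), (-1, -1) repeated.
step 5: apply (-2, -4) → (-8, -11)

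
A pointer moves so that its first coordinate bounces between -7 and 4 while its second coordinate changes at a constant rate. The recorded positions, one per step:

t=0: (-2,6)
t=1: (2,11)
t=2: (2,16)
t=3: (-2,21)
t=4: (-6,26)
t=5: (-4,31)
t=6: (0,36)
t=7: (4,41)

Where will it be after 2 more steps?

The first coordinate travels 4 per step and bounces off the walls at -7 and 4.
  step 8: 4 → 0
  step 9: 0 → -4
The second coordinate changes by +5 each step: at step 9 it is 51.

(-4,51)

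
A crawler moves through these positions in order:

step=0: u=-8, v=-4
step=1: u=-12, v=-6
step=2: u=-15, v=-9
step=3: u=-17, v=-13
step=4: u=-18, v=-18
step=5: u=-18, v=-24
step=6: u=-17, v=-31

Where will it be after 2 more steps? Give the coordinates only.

Taking differences between consecutive positions: (-4, -2), (-3, -3), (-2, -4), (-1, -5), (+0, -6), (+1, -7). These grow by (+1, -1) each step.
step 7: u=-17, v=-31 + (+2, -8) → u=-15, v=-39
step 8: u=-15, v=-39 + (+3, -9) → u=-12, v=-48

u=-12, v=-48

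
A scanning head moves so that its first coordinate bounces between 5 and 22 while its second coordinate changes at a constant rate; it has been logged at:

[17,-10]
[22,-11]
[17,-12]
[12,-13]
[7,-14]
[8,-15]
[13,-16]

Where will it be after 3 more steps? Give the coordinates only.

The first coordinate travels 5 per step and bounces off the walls at 5 and 22.
  step 7: 13 → 18
  step 8: 18 → 21
  step 9: 21 → 16
The second coordinate changes by -1 each step: at step 9 it is -19.

[16,-19]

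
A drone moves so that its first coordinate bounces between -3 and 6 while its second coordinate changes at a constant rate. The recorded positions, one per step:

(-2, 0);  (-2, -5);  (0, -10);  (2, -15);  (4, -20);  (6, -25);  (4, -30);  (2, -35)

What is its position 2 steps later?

The first coordinate travels 2 per step and bounces off the walls at -3 and 6.
  step 8: 2 → 0
  step 9: 0 → -2
The second coordinate changes by -5 each step: at step 9 it is -45.

(-2, -45)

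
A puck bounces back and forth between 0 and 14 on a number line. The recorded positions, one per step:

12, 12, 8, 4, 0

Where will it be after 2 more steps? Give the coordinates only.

The value travels 4 per step and bounces off the walls at 0 and 14.
  step 5: 0 → 4
  step 6: 4 → 8

8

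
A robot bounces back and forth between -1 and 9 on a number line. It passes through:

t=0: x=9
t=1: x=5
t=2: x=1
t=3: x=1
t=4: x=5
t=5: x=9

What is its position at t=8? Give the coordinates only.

The value reflects between -1 and 9, moving 4 per step.
  step 6: 9 → 5
  step 7: 5 → 1
  step 8: 1 → 1

x=1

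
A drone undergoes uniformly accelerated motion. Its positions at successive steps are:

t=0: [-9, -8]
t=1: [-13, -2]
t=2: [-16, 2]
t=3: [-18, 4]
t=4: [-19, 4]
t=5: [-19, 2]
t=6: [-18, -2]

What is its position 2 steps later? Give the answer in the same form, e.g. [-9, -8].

[-13, -16]

Successive displacements: [-4, +6], [-3, +4], [-2, +2], [-1, +0], [+0, -2], [+1, -4] — each changes by [+1, -2].
step 7: [-18, -2] + [+2, -6] → [-16, -8]
step 8: [-16, -8] + [+3, -8] → [-13, -16]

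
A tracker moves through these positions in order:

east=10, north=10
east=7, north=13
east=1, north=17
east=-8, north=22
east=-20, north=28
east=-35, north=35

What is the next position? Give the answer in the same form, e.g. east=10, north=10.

Successive displacements: (-3,+3), (-6,+4), (-9,+5), (-12,+6), (-15,+7) — each changes by (-3,+1).
step 6: east=-35, north=35 + (-18,+8) → east=-53, north=43

east=-53, north=43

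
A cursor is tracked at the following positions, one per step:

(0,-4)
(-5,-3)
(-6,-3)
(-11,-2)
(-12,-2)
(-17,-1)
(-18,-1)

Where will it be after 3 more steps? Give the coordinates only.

Differencing gives (-5,+1), (-1,+0), (-5,+1), (-1,+0), (-5,+1), (-1,+0). This is the pattern (-5,+1), (-1,+0) repeated.
step 7: apply (-5,+1) → (-23,0)
step 8: apply (-1,+0) → (-24,0)
step 9: apply (-5,+1) → (-29,1)

(-29,1)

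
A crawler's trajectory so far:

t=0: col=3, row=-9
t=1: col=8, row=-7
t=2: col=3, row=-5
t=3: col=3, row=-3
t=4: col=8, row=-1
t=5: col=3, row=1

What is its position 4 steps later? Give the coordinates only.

col=3, row=9

Col: cycles through 3, 8, 3 every 3 steps. Step 9 lands at position 0 of the cycle → 3.
Row: linear, +2 per step → 9 at step 9.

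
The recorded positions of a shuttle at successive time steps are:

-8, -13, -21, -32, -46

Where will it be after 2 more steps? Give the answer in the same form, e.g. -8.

-83

Taking differences between consecutive positions: -5, -8, -11, -14. These grow by -3 each step.
step 5: -46 − 17 → -63
step 6: -63 − 20 → -83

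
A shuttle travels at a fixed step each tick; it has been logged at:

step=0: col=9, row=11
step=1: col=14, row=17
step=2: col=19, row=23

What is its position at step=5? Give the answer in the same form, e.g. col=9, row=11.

Constant displacement of (+5, +6) per step.
step 3: col=19, row=23 + (+5, +6) → col=24, row=29
step 4: col=24, row=29 + (+5, +6) → col=29, row=35
step 5: col=29, row=35 + (+5, +6) → col=34, row=41

col=34, row=41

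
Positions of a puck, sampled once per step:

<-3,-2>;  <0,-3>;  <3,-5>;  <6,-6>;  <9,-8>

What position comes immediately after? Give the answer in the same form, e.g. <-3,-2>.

<12,-9>

Step-to-step displacements: <+3,-1>, <+3,-2>, <+3,-1>, <+3,-2> — a repeating cycle of length 2.
step 5: apply <+3,-1> → <12,-9>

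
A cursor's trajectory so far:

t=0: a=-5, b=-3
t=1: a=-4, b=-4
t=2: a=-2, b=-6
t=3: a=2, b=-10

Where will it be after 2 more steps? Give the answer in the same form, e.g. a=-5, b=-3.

Step-to-step displacements: (+1, -1), (+2, -2), (+4, -4); each is 2× the previous.
step 4: a=2, b=-10 + (+8, -8) → a=10, b=-18
step 5: a=10, b=-18 + (+16, -16) → a=26, b=-34

a=26, b=-34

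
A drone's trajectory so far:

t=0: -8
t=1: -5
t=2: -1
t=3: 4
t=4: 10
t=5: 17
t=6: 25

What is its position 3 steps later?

55

Successive displacements: +3, +4, +5, +6, +7, +8 — each changes by +1.
step 7: 25 + 9 → 34
step 8: 34 + 10 → 44
step 9: 44 + 11 → 55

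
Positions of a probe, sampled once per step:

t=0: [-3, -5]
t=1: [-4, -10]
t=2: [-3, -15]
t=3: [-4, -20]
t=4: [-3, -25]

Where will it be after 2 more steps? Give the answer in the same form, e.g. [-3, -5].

[-3, -35]

First: cycles through -3, -4 every 2 steps. Step 6 lands at position 0 of the cycle → -3.
Second: linear, -5 per step → -35 at step 6.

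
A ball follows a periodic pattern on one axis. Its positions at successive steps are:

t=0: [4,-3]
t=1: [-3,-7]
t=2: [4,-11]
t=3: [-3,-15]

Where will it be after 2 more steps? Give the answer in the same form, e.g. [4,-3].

The first coordinate repeats the cycle [4, -3] with period 2; step 5 mod 2 = 1, giving -3.
The second coordinate changes by -4 each step, so at step 5 it is -3 + 5·(-4) = -23.

[-3,-23]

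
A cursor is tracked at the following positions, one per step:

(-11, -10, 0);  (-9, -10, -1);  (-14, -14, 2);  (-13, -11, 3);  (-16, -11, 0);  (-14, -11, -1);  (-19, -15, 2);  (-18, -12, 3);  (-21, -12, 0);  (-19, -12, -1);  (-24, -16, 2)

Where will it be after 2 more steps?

(-26, -13, 0)

The moves between consecutive positions are (+2, +0, -1), (-5, -4, +3), (+1, +3, +1), (-3, +0, -3), (+2, +0, -1), (-5, -4, +3), (+1, +3, +1), (-3, +0, -3), (+2, +0, -1), (-5, -4, +3); they repeat the 4-cycle [(+2, +0, -1), (-5, -4, +3), (+1, +3, +1), (-3, +0, -3)].
step 11: apply (+1, +3, +1) → (-23, -13, 3)
step 12: apply (-3, +0, -3) → (-26, -13, 0)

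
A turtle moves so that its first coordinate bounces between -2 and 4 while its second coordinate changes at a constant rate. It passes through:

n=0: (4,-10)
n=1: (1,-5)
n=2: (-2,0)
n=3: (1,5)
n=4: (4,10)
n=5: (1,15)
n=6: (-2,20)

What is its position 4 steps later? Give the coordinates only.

(-2,40)

The first coordinate reflects between -2 and 4, moving 3 per step.
  step 7: -2 → 1
  step 8: 1 → 4
  step 9: 4 → 1
  step 10: 1 → -2
The second coordinate changes by +5 each step: at step 10 it is 40.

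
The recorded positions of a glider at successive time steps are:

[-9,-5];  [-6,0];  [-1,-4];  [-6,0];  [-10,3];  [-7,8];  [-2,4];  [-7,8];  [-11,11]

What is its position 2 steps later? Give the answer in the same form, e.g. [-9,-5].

[-3,12]

Differencing gives [+3,+5], [+5,-4], [-5,+4], [-4,+3], [+3,+5], [+5,-4], [-5,+4], [-4,+3]. This is the pattern [+3,+5], [+5,-4], [-5,+4], [-4,+3] repeated.
step 9: apply [+3,+5] → [-8,16]
step 10: apply [+5,-4] → [-3,12]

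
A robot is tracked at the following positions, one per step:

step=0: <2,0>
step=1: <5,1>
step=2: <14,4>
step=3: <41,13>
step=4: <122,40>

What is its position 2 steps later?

<1094,364>

Consecutive displacements <+3,+1>, <+9,+3>, <+27,+9>, <+81,+27> scale by a factor of 3 each step.
step 5: <122,40> + <+243,+81> → <365,121>
step 6: <365,121> + <+729,+243> → <1094,364>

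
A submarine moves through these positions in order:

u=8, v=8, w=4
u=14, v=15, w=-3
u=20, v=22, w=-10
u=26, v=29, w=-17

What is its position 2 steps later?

Each step adds (+6,+7,-7) to the position.
step 4: u=26, v=29, w=-17 + (+6,+7,-7) → u=32, v=36, w=-24
step 5: u=32, v=36, w=-24 + (+6,+7,-7) → u=38, v=43, w=-31

u=38, v=43, w=-31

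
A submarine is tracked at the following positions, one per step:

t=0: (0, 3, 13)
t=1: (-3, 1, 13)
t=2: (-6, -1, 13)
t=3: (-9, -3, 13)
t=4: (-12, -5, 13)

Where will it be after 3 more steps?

(-21, -11, 13)

Constant displacement of (-3, -2, +0) per step.
step 5: (-12, -5, 13) + (-3, -2, +0) → (-15, -7, 13)
step 6: (-15, -7, 13) + (-3, -2, +0) → (-18, -9, 13)
step 7: (-18, -9, 13) + (-3, -2, +0) → (-21, -11, 13)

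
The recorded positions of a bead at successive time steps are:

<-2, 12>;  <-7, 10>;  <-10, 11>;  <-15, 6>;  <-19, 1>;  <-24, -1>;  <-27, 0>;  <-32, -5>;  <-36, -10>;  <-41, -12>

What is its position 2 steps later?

Differencing gives <-5, -2>, <-3, +1>, <-5, -5>, <-4, -5>, <-5, -2>, <-3, +1>, <-5, -5>, <-4, -5>, <-5, -2>. This is the pattern <-5, -2>, <-3, +1>, <-5, -5>, <-4, -5> repeated.
step 10: apply <-3, +1> → <-44, -11>
step 11: apply <-5, -5> → <-49, -16>

<-49, -16>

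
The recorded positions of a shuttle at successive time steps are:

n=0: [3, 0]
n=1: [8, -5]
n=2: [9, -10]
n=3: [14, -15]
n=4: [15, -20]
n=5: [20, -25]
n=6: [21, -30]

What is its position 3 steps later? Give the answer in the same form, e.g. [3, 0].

The moves between consecutive positions are [+5, -5], [+1, -5], [+5, -5], [+1, -5], [+5, -5], [+1, -5]; they repeat the 2-cycle [[+5, -5], [+1, -5]].
step 7: apply [+5, -5] → [26, -35]
step 8: apply [+1, -5] → [27, -40]
step 9: apply [+5, -5] → [32, -45]

[32, -45]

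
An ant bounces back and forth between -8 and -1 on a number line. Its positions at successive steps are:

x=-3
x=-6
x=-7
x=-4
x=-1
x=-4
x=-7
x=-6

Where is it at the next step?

x=-3

The value travels 3 per step and bounces off the walls at -8 and -1.
  step 8: -6 → -3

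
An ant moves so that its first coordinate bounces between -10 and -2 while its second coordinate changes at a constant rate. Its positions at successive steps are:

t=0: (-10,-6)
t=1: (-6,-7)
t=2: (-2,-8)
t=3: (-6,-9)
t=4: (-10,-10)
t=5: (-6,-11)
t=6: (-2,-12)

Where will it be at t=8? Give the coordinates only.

(-10,-14)

The first coordinate reflects between -10 and -2, moving 4 per step.
  step 7: -2 → -6
  step 8: -6 → -10
The second coordinate changes by -1 each step: at step 8 it is -14.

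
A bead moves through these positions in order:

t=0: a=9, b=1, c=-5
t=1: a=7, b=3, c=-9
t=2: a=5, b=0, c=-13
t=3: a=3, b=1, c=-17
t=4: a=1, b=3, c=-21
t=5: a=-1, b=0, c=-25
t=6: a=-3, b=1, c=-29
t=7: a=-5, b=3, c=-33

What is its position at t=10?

a=-11, b=3, c=-45

A: linear, -2 per step → -11 at step 10.
B: cycles through 1, 3, 0 every 3 steps. Step 10 lands at position 1 of the cycle → 3.
C: linear, -4 per step → -45 at step 10.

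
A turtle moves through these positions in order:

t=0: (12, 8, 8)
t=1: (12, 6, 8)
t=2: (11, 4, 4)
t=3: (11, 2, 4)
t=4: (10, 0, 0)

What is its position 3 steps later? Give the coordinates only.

(9, -6, -4)

Step-to-step displacements: (+0, -2, +0), (-1, -2, -4), (+0, -2, +0), (-1, -2, -4) — a repeating cycle of length 2.
step 5: apply (+0, -2, +0) → (10, -2, 0)
step 6: apply (-1, -2, -4) → (9, -4, -4)
step 7: apply (+0, -2, +0) → (9, -6, -4)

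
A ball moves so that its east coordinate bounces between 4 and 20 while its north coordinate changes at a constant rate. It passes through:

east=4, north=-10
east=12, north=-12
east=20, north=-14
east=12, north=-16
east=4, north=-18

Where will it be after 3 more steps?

The east coordinate travels 8 per step and bounces off the walls at 4 and 20.
  step 5: 4 → 12
  step 6: 12 → 20
  step 7: 20 → 12
The north coordinate changes by -2 each step: at step 7 it is -24.

east=12, north=-24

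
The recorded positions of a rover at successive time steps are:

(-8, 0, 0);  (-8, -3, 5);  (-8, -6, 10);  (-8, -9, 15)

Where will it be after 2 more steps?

Constant displacement of (+0, -3, +5) per step.
step 4: (-8, -9, 15) + (+0, -3, +5) → (-8, -12, 20)
step 5: (-8, -12, 20) + (+0, -3, +5) → (-8, -15, 25)

(-8, -15, 25)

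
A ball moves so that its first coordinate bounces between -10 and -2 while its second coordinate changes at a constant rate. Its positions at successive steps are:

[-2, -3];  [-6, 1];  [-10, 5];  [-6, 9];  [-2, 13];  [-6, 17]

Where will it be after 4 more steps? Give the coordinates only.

The first coordinate travels 4 per step and bounces off the walls at -10 and -2.
  step 6: -6 → -10
  step 7: -10 → -6
  step 8: -6 → -2
  step 9: -2 → -6
The second coordinate changes by +4 each step: at step 9 it is 33.

[-6, 33]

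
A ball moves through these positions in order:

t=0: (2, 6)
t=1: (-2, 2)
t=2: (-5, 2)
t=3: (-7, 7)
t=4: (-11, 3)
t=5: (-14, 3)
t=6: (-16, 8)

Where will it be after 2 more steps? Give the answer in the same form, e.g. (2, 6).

The moves between consecutive positions are (-4, -4), (-3, +0), (-2, +5), (-4, -4), (-3, +0), (-2, +5); they repeat the 3-cycle [(-4, -4), (-3, +0), (-2, +5)].
step 7: apply (-4, -4) → (-20, 4)
step 8: apply (-3, +0) → (-23, 4)

(-23, 4)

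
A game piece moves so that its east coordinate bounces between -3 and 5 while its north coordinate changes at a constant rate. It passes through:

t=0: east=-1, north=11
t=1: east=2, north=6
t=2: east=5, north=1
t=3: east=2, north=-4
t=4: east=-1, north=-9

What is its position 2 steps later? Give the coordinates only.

The east coordinate travels 3 per step and bounces off the walls at -3 and 5.
  step 5: -1 → -2
  step 6: -2 → 1
The north coordinate changes by -5 each step: at step 6 it is -19.

east=1, north=-19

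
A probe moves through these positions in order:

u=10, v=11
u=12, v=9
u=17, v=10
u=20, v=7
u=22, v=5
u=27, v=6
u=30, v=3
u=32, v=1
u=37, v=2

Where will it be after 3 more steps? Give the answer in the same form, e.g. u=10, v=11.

u=47, v=-2

The moves between consecutive positions are (+2,-2), (+5,+1), (+3,-3), (+2,-2), (+5,+1), (+3,-3), (+2,-2), (+5,+1); they repeat the 3-cycle [(+2,-2), (+5,+1), (+3,-3)].
step 9: apply (+3,-3) → u=40, v=-1
step 10: apply (+2,-2) → u=42, v=-3
step 11: apply (+5,+1) → u=47, v=-2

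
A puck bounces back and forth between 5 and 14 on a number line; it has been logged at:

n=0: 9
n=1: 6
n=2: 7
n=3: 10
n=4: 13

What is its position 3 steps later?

The value travels 3 per step and bounces off the walls at 5 and 14.
  step 5: 13 → 12
  step 6: 12 → 9
  step 7: 9 → 6

6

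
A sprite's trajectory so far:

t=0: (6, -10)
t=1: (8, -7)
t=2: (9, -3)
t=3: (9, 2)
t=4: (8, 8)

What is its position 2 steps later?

(3, 23)

Taking differences between consecutive positions: (+2, +3), (+1, +4), (+0, +5), (-1, +6). These grow by (-1, +1) each step.
step 5: (8, 8) + (-2, +7) → (6, 15)
step 6: (6, 15) + (-3, +8) → (3, 23)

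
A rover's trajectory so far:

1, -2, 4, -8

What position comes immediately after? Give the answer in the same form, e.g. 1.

16

Step-to-step displacements: -3, +6, -12; each is -2× the previous.
step 4: -8 + 24 → 16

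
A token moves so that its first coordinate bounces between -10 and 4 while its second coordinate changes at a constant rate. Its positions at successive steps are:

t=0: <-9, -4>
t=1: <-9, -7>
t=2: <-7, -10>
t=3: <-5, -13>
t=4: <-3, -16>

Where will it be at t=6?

The first coordinate reflects between -10 and 4, moving 2 per step.
  step 5: -3 → -1
  step 6: -1 → 1
The second coordinate changes by -3 each step: at step 6 it is -22.

<1, -22>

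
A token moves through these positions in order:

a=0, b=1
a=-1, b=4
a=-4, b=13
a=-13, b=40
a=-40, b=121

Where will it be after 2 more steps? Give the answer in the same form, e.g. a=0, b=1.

Step-to-step displacements: (-1, +3), (-3, +9), (-9, +27), (-27, +81); each is 3× the previous.
step 5: a=-40, b=121 + (-81, +243) → a=-121, b=364
step 6: a=-121, b=364 + (-243, +729) → a=-364, b=1093

a=-364, b=1093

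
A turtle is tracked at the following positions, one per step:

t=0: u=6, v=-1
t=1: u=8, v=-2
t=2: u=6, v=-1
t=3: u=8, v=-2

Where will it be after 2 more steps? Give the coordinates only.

u=8, v=-2

Consecutive displacements (+2, -1), (-2, +1), (+2, -1) scale by a factor of -1 each step.
step 4: u=8, v=-2 + (-2, +1) → u=6, v=-1
step 5: u=6, v=-1 + (+2, -1) → u=8, v=-2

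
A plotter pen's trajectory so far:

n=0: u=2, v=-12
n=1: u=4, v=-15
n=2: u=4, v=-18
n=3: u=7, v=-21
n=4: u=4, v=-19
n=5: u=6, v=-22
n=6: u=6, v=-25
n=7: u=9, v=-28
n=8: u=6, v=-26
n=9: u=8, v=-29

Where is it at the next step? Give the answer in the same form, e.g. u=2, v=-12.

u=8, v=-32

Differencing gives (+2, -3), (+0, -3), (+3, -3), (-3, +2), (+2, -3), (+0, -3), (+3, -3), (-3, +2), (+2, -3). This is the pattern (+2, -3), (+0, -3), (+3, -3), (-3, +2) repeated.
step 10: apply (+0, -3) → u=8, v=-32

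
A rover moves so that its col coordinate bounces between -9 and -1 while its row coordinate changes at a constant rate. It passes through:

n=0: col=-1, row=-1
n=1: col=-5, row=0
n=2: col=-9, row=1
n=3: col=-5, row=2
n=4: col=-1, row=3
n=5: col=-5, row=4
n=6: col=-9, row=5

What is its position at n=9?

The col coordinate reflects between -9 and -1, moving 4 per step.
  step 7: -9 → -5
  step 8: -5 → -1
  step 9: -1 → -5
The row coordinate changes by +1 each step: at step 9 it is 8.

col=-5, row=8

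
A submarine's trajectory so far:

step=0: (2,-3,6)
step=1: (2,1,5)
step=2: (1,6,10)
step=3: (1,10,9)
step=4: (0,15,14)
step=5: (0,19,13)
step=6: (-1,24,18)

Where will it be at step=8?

(-2,33,22)

Step-to-step displacements: (+0,+4,-1), (-1,+5,+5), (+0,+4,-1), (-1,+5,+5), (+0,+4,-1), (-1,+5,+5) — a repeating cycle of length 2.
step 7: apply (+0,+4,-1) → (-1,28,17)
step 8: apply (-1,+5,+5) → (-2,33,22)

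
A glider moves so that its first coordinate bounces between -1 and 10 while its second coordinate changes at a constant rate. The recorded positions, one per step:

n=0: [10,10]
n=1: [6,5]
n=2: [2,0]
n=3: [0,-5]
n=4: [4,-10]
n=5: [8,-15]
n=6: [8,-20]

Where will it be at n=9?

The first coordinate travels 4 per step and bounces off the walls at -1 and 10.
  step 7: 8 → 4
  step 8: 4 → 0
  step 9: 0 → 2
The second coordinate changes by -5 each step: at step 9 it is -35.

[2,-35]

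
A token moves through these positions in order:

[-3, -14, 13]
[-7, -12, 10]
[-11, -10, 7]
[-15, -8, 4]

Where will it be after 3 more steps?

Each step adds [-4, +2, -3] to the position.
step 4: [-15, -8, 4] + [-4, +2, -3] → [-19, -6, 1]
step 5: [-19, -6, 1] + [-4, +2, -3] → [-23, -4, -2]
step 6: [-23, -4, -2] + [-4, +2, -3] → [-27, -2, -5]

[-27, -2, -5]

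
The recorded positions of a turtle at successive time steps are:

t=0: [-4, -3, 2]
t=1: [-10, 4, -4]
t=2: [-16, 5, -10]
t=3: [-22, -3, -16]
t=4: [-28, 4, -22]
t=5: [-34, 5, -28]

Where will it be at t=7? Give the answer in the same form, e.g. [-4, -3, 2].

First: linear, -6 per step → -46 at step 7.
Second: cycles through -3, 4, 5 every 3 steps. Step 7 lands at position 1 of the cycle → 4.
Third: linear, -6 per step → -40 at step 7.

[-46, 4, -40]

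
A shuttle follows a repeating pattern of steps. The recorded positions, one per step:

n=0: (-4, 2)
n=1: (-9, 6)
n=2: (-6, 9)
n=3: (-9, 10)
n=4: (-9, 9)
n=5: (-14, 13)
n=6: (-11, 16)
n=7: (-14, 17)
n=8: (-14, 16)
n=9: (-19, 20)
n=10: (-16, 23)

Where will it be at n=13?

(-24, 27)

The moves between consecutive positions are (-5, +4), (+3, +3), (-3, +1), (+0, -1), (-5, +4), (+3, +3), (-3, +1), (+0, -1), (-5, +4), (+3, +3); they repeat the 4-cycle [(-5, +4), (+3, +3), (-3, +1), (+0, -1)].
step 11: apply (-3, +1) → (-19, 24)
step 12: apply (+0, -1) → (-19, 23)
step 13: apply (-5, +4) → (-24, 27)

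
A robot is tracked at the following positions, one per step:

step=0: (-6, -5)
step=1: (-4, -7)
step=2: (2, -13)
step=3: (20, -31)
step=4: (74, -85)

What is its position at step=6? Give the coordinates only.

Consecutive displacements (+2, -2), (+6, -6), (+18, -18), (+54, -54) scale by a factor of 3 each step.
step 5: (74, -85) + (+162, -162) → (236, -247)
step 6: (236, -247) + (+486, -486) → (722, -733)

(722, -733)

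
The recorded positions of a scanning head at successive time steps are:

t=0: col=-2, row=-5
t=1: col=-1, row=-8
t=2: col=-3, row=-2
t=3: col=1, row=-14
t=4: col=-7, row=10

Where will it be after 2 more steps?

col=-23, row=58

Consecutive displacements (+1, -3), (-2, +6), (+4, -12), (-8, +24) scale by a factor of -2 each step.
step 5: col=-7, row=10 + (+16, -48) → col=9, row=-38
step 6: col=9, row=-38 + (-32, +96) → col=-23, row=58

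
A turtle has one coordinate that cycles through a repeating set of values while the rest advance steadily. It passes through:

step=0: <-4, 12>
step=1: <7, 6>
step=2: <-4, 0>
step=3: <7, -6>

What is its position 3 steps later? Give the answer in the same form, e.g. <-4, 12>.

<-4, -24>

First: cycles through -4, 7 every 2 steps. Step 6 lands at position 0 of the cycle → -4.
Second: linear, -6 per step → -24 at step 6.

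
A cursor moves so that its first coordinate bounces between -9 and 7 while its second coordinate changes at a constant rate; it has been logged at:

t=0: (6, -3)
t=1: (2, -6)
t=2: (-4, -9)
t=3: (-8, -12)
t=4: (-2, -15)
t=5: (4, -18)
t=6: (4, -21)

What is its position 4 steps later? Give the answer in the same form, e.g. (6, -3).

(2, -33)

The first coordinate travels 6 per step and bounces off the walls at -9 and 7.
  step 7: 4 → -2
  step 8: -2 → -8
  step 9: -8 → -4
  step 10: -4 → 2
The second coordinate changes by -3 each step: at step 10 it is -33.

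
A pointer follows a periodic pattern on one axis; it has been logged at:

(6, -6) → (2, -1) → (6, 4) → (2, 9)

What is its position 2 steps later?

(2, 19)

The first coordinate repeats the cycle [6, 2] with period 2; step 5 mod 2 = 1, giving 2.
The second coordinate changes by +5 each step, so at step 5 it is -6 + 5·(5) = 19.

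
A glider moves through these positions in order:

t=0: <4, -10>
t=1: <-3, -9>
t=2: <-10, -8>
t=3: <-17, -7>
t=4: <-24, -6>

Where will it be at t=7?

<-45, -3>

Constant displacement of <-7, +1> per step.
step 5: <-24, -6> + <-7, +1> → <-31, -5>
step 6: <-31, -5> + <-7, +1> → <-38, -4>
step 7: <-38, -4> + <-7, +1> → <-45, -3>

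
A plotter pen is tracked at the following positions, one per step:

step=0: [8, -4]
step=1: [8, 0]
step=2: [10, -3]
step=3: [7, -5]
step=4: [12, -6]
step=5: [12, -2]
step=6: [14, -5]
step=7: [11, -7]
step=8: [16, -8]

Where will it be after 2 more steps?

[18, -7]

Differencing gives [+0, +4], [+2, -3], [-3, -2], [+5, -1], [+0, +4], [+2, -3], [-3, -2], [+5, -1]. This is the pattern [+0, +4], [+2, -3], [-3, -2], [+5, -1] repeated.
step 9: apply [+0, +4] → [16, -4]
step 10: apply [+2, -3] → [18, -7]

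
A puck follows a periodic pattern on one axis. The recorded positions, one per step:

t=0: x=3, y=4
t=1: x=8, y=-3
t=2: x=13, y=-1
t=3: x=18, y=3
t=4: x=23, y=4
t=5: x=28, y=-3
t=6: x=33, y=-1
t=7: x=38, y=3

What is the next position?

x=43, y=4

The x coordinate changes by +5 each step, so at step 8 it is 3 + 8·(5) = 43.
The y coordinate repeats the cycle [4, -3, -1, 3] with period 4; step 8 mod 4 = 0, giving 4.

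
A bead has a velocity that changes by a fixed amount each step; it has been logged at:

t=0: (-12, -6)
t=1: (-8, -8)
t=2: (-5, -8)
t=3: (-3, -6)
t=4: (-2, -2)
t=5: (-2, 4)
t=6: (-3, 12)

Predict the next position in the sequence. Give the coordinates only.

(-5, 22)

Taking differences between consecutive positions: (+4, -2), (+3, +0), (+2, +2), (+1, +4), (+0, +6), (-1, +8). These grow by (-1, +2) each step.
step 7: (-3, 12) + (-2, +10) → (-5, 22)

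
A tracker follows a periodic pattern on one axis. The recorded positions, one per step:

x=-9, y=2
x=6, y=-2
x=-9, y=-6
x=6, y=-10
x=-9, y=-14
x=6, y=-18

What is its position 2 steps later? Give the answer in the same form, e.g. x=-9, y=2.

The x coordinate repeats the cycle [-9, 6] with period 2; step 7 mod 2 = 1, giving 6.
The y coordinate changes by -4 each step, so at step 7 it is 2 + 7·(-4) = -26.

x=6, y=-26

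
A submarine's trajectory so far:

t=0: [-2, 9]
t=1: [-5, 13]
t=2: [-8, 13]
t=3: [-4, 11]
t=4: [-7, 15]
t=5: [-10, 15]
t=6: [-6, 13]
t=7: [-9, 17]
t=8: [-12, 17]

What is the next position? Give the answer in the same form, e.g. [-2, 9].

Differencing gives [-3, +4], [-3, +0], [+4, -2], [-3, +4], [-3, +0], [+4, -2], [-3, +4], [-3, +0]. This is the pattern [-3, +4], [-3, +0], [+4, -2] repeated.
step 9: apply [+4, -2] → [-8, 15]

[-8, 15]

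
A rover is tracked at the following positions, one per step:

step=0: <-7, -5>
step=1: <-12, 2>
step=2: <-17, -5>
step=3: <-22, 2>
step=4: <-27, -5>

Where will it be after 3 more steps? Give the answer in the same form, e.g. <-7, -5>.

The first coordinate changes by -5 each step, so at step 7 it is -7 + 7·(-5) = -42.
The second coordinate repeats the cycle [-5, 2] with period 2; step 7 mod 2 = 1, giving 2.

<-42, 2>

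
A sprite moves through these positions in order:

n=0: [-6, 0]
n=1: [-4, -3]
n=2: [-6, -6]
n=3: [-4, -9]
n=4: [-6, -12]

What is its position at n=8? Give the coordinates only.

[-6, -24]

The first coordinate repeats the cycle [-6, -4] with period 2; step 8 mod 2 = 0, giving -6.
The second coordinate changes by -3 each step, so at step 8 it is 0 + 8·(-3) = -24.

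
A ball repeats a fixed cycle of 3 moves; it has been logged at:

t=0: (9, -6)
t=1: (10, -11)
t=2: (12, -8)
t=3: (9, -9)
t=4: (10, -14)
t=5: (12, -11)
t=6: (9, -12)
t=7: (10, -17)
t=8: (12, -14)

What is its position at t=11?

(12, -17)

Step-to-step displacements: (+1, -5), (+2, +3), (-3, -1), (+1, -5), (+2, +3), (-3, -1), (+1, -5), (+2, +3) — a repeating cycle of length 3.
step 9: apply (-3, -1) → (9, -15)
step 10: apply (+1, -5) → (10, -20)
step 11: apply (+2, +3) → (12, -17)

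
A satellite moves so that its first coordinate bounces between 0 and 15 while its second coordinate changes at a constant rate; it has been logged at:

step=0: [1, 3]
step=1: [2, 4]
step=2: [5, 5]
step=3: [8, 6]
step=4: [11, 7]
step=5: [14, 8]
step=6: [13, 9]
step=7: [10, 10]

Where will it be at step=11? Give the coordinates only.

[2, 14]

The first coordinate travels 3 per step and bounces off the walls at 0 and 15.
  step 8: 10 → 7
  step 9: 7 → 4
  step 10: 4 → 1
  step 11: 1 → 2
The second coordinate changes by +1 each step: at step 11 it is 14.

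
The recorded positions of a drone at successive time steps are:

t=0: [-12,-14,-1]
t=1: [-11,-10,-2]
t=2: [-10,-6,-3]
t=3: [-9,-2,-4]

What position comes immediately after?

Constant displacement of [+1,+4,-1] per step.
step 4: [-9,-2,-4] + [+1,+4,-1] → [-8,2,-5]

[-8,2,-5]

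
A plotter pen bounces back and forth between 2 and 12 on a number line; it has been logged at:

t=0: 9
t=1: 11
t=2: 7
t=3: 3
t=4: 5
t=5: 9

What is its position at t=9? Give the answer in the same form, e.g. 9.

5

The value travels 4 per step and bounces off the walls at 2 and 12.
  step 6: 9 → 11
  step 7: 11 → 7
  step 8: 7 → 3
  step 9: 3 → 5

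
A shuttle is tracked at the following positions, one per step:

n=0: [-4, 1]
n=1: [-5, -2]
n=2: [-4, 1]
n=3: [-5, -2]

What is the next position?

[-4, 1]

The jumps are [-1, -3], [+1, +3], [-1, -3] — a geometric progression with ratio -1.
step 4: [-5, -2] + [+1, +3] → [-4, 1]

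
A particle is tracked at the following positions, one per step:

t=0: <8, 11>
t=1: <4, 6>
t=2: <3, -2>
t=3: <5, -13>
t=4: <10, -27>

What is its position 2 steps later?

First differences are <-4, -5>, <-1, -8>, <+2, -11>, <+5, -14>; their common second difference is <+3, -3> (constant acceleration).
step 5: <10, -27> + <+8, -17> → <18, -44>
step 6: <18, -44> + <+11, -20> → <29, -64>

<29, -64>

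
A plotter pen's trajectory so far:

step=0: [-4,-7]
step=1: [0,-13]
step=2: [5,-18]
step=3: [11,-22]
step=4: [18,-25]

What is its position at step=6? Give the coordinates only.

[35,-28]

Taking differences between consecutive positions: [+4,-6], [+5,-5], [+6,-4], [+7,-3]. These grow by [+1,+1] each step.
step 5: [18,-25] + [+8,-2] → [26,-27]
step 6: [26,-27] + [+9,-1] → [35,-28]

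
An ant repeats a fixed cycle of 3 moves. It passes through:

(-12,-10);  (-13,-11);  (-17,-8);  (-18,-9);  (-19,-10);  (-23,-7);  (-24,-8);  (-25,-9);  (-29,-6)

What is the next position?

(-30,-7)

Step-to-step displacements: (-1,-1), (-4,+3), (-1,-1), (-1,-1), (-4,+3), (-1,-1), (-1,-1), (-4,+3) — a repeating cycle of length 3.
step 9: apply (-1,-1) → (-30,-7)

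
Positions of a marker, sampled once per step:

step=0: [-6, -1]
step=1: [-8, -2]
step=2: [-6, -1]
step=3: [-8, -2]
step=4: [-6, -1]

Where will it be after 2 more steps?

[-6, -1]

The jumps are [-2, -1], [+2, +1], [-2, -1], [+2, +1] — a geometric progression with ratio -1.
step 5: [-6, -1] + [-2, -1] → [-8, -2]
step 6: [-8, -2] + [+2, +1] → [-6, -1]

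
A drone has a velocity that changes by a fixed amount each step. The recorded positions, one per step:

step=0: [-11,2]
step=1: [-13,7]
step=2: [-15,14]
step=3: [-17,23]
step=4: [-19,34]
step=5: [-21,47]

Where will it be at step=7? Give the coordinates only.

First differences are [-2,+5], [-2,+7], [-2,+9], [-2,+11], [-2,+13]; their common second difference is [+0,+2] (constant acceleration).
step 6: [-21,47] + [-2,+15] → [-23,62]
step 7: [-23,62] + [-2,+17] → [-25,79]

[-25,79]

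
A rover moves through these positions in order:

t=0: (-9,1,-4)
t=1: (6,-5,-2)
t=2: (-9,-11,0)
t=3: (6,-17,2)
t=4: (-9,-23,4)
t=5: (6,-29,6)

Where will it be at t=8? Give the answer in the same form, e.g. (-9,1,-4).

The first coordinate repeats the cycle [-9, 6] with period 2; step 8 mod 2 = 0, giving -9.
The second coordinate changes by -6 each step, so at step 8 it is 1 + 8·(-6) = -47.
The third coordinate changes by +2 each step, so at step 8 it is -4 + 8·(2) = 12.

(-9,-47,12)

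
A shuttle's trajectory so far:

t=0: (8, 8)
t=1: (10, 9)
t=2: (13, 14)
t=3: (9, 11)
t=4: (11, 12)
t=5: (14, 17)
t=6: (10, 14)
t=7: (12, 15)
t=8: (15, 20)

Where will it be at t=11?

Step-to-step displacements: (+2, +1), (+3, +5), (-4, -3), (+2, +1), (+3, +5), (-4, -3), (+2, +1), (+3, +5) — a repeating cycle of length 3.
step 9: apply (-4, -3) → (11, 17)
step 10: apply (+2, +1) → (13, 18)
step 11: apply (+3, +5) → (16, 23)

(16, 23)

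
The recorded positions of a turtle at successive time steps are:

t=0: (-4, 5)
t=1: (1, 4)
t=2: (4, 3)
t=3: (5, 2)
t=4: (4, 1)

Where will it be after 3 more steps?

(-11, -2)

Successive displacements: (+5, -1), (+3, -1), (+1, -1), (-1, -1) — each changes by (-2, +0).
step 5: (4, 1) + (-3, -1) → (1, 0)
step 6: (1, 0) + (-5, -1) → (-4, -1)
step 7: (-4, -1) + (-7, -1) → (-11, -2)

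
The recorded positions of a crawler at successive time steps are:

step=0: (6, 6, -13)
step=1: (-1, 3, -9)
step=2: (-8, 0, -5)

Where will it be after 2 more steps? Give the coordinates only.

Each step adds (-7, -3, +4) to the position.
step 3: (-8, 0, -5) + (-7, -3, +4) → (-15, -3, -1)
step 4: (-15, -3, -1) + (-7, -3, +4) → (-22, -6, 3)

(-22, -6, 3)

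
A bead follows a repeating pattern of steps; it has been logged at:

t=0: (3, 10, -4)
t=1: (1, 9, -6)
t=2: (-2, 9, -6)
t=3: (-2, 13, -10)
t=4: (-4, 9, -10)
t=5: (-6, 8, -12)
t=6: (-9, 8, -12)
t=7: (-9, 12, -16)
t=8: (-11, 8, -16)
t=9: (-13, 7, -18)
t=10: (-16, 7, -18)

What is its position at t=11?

(-16, 11, -22)

The moves between consecutive positions are (-2, -1, -2), (-3, +0, +0), (+0, +4, -4), (-2, -4, +0), (-2, -1, -2), (-3, +0, +0), (+0, +4, -4), (-2, -4, +0), (-2, -1, -2), (-3, +0, +0); they repeat the 4-cycle [(-2, -1, -2), (-3, +0, +0), (+0, +4, -4), (-2, -4, +0)].
step 11: apply (+0, +4, -4) → (-16, 11, -22)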